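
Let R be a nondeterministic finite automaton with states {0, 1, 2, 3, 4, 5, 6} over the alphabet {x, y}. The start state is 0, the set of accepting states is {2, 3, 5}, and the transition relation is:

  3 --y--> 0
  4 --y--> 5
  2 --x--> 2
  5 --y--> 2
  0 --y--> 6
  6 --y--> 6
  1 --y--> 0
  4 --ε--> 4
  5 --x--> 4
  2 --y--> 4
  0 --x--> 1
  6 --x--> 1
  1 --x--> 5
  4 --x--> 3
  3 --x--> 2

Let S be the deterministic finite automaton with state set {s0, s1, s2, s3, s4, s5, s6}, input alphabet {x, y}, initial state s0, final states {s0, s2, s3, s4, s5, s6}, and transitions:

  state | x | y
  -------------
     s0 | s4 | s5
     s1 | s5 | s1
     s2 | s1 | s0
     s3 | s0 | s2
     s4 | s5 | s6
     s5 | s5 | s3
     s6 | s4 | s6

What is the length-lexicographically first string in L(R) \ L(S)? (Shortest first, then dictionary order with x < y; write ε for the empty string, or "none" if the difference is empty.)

xxyyx

The string xxyyx is accepted by R but not by S.
No shorter string lies in the difference, and xxyyx is the lexicographically first length-5 string in L(R) \ L(S).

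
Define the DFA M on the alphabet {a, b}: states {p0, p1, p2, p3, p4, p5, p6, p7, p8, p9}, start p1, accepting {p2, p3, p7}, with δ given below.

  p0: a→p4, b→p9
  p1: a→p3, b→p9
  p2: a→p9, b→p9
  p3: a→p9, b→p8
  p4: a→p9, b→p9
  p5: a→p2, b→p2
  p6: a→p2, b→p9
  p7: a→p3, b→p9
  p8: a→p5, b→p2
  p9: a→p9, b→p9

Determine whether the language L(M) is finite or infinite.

The useful states (reachable from p1 and able to reach an accepting state) are {p1, p2, p3, p5, p8}.
Restricted to these states the transition graph has no cycle, so every accepting path has bounded length and L is finite.

finite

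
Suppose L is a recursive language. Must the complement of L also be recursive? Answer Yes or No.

Run the decider for L and flip its answer; since the decider halts on every input, this decides the complement.
So the recursive languages are closed under complement.

Yes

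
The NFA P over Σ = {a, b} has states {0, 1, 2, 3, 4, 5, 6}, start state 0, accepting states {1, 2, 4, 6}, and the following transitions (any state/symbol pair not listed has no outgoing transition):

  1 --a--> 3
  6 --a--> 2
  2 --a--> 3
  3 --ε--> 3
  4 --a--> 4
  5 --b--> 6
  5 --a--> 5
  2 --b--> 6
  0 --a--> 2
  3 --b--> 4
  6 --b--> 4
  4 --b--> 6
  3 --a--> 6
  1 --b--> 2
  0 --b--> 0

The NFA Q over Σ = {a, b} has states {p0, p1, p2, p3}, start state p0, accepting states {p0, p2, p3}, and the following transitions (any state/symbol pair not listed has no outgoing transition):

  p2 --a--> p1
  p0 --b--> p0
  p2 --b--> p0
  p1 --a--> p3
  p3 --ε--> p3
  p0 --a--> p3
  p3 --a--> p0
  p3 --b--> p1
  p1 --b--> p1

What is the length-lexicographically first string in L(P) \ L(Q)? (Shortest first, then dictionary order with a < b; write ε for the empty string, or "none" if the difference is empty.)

ab

The string ab is accepted by P but not by Q.
No shorter string lies in the difference, and ab is the lexicographically first length-2 string in L(P) \ L(Q).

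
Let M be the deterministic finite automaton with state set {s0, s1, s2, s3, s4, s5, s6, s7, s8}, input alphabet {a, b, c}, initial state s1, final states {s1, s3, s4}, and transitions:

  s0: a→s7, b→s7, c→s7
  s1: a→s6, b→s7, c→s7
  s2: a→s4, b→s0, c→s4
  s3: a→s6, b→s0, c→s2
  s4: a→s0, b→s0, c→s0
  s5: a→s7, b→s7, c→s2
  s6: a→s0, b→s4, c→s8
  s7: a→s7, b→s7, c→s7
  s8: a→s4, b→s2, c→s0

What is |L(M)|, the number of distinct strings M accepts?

5

The useful subgraph on states {s1, s2, s4, s6, s8} is acyclic, so L(M) is finite; the longest accepting path visits 5 useful states, giving maximum string length 4.
Counting accepting paths from s1 by length: 1 of length 0, 1 of length 2, 1 of length 3, 2 of length 4. Total 5.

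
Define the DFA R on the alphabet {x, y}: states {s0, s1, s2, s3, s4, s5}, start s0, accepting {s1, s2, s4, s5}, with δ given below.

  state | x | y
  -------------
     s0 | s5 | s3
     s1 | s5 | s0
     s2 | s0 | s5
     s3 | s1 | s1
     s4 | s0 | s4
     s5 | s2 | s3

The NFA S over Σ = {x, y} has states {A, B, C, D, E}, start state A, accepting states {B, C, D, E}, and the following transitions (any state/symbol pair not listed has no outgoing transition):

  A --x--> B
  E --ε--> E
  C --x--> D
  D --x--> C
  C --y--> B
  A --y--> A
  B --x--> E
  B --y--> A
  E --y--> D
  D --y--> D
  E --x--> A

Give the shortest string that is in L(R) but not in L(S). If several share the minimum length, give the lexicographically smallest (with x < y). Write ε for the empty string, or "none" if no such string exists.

yy

The string yy is accepted by R but not by S.
No shorter string lies in the difference, and yy is the lexicographically first length-2 string in L(R) \ L(S).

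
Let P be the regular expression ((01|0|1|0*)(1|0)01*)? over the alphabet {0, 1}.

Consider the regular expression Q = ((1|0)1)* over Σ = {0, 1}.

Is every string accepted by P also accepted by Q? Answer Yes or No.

The string 00 is in L(P) but not in L(Q).
So L(P) ⊄ L(Q).

No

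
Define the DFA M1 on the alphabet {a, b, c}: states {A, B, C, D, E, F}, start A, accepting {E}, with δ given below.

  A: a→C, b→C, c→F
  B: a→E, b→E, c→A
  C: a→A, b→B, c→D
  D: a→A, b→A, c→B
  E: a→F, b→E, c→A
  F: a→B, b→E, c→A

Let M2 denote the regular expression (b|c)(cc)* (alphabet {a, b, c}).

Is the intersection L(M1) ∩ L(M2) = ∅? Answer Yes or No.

Yes

Converting the expression M2 to a DFA (subset construction, then merging equivalent states) gives the minimal DFA with states {r0, r1, r2, r3}, start state r0, accepting states {r2} and transitions r0: a→r1, b→r2, c→r2; r1: a→r1, b→r1, c→r1; r2: a→r1, b→r1, c→r3; r3: a→r1, b→r1, c→r2.
Exploring the product automaton M1 × M2 from the start pair (A, r0), following both machines on each input symbol, reaches 12 state pairs: (A, r0), (C, r1), (C, r2), (F, r2), (A, r1), (B, r1), (D, r1), (D, r3), (E, r1), (A, r3), (F, r1), (B, r2).
M1 accepts in {E} and M2 accepts in {r2}; no reachable pair has both components accepting, so no string drives both machines to acceptance simultaneously and L(M1) ∩ L(M2) = ∅.
So no string is accepted by both, and the intersection is empty.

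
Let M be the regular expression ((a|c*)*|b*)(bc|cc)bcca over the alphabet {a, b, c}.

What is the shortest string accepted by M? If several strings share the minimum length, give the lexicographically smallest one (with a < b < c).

bcbcca

By inspection of the expression, no string of length less than 6 matches, and bcbcca is the lexicographically first match of length 6.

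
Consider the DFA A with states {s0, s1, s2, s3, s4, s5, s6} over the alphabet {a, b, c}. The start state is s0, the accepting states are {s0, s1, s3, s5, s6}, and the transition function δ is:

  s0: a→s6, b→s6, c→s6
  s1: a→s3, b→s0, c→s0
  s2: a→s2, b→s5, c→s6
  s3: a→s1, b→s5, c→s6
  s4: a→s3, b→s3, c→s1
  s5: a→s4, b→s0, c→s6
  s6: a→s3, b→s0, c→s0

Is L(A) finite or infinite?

State s0 is reachable from the start and can reach an accepting state, and it lies on the cycle s0 → s6 → s0.
Traversing that cycle any number of times yields accepted strings of unbounded length, so the language is infinite.

infinite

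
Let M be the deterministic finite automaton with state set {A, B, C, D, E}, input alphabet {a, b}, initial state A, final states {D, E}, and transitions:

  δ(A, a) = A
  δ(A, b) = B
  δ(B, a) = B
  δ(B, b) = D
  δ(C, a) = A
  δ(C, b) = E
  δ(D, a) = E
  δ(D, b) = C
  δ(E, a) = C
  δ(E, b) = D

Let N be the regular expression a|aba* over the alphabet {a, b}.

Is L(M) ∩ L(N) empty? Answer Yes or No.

Yes

Converting the expression N to a DFA (subset construction, then merging equivalent states) gives the minimal DFA with states {n0, n1, n2, n3}, start state n0, accepting states {n1, n3} and transitions n0: a→n1, b→n2; n1: a→n2, b→n3; n2: a→n2, b→n2; n3: a→n3, b→n2.
Exploring the product automaton M × N from the start pair (A, n0), following both machines on each input symbol, reaches 8 state pairs: (A, n0), (A, n1), (B, n2), (A, n2), (B, n3), (D, n2), (E, n2), (C, n2).
M accepts in {D, E} and N accepts in {n1, n3}; no reachable pair has both components accepting, so no string drives both machines to acceptance simultaneously and L(M) ∩ L(N) = ∅.
So no string is accepted by both, and the intersection is empty.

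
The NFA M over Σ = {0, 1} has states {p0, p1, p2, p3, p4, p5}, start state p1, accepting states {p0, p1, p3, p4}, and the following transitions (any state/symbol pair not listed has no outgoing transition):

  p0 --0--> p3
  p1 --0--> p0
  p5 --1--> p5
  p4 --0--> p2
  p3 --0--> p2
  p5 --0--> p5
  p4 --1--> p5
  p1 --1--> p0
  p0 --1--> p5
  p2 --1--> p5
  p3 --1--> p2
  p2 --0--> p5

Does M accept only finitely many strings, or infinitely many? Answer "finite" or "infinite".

The useful states (reachable from p1 and able to reach an accepting state) are {p0, p1, p3}.
Restricted to these states the transition graph has no cycle, so every accepting path has bounded length and L is finite.

finite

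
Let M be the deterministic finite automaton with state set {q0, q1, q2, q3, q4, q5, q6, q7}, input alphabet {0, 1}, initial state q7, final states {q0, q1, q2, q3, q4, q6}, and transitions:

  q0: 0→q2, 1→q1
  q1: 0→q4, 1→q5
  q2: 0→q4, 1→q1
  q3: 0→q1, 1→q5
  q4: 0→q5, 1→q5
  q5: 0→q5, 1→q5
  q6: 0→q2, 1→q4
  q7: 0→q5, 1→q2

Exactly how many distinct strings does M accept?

The useful subgraph on states {q1, q2, q4, q7} is acyclic, so L(M) is finite; the longest accepting path visits 4 useful states, giving maximum string length 3.
Counting accepting paths from q7 by length: 1 of length 1, 2 of length 2, 1 of length 3. Total 4.

4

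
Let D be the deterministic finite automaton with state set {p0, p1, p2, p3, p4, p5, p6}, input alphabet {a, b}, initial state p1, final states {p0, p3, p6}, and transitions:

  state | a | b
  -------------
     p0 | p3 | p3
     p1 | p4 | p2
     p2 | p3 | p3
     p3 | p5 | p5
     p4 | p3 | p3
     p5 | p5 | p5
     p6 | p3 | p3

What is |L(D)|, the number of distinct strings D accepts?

The useful subgraph on states {p1, p2, p3, p4} is acyclic, so L(D) is finite; the longest accepting path visits 3 useful states, giving maximum string length 2.
Counting accepting paths from p1 by length: 4 of length 2. Total 4.

4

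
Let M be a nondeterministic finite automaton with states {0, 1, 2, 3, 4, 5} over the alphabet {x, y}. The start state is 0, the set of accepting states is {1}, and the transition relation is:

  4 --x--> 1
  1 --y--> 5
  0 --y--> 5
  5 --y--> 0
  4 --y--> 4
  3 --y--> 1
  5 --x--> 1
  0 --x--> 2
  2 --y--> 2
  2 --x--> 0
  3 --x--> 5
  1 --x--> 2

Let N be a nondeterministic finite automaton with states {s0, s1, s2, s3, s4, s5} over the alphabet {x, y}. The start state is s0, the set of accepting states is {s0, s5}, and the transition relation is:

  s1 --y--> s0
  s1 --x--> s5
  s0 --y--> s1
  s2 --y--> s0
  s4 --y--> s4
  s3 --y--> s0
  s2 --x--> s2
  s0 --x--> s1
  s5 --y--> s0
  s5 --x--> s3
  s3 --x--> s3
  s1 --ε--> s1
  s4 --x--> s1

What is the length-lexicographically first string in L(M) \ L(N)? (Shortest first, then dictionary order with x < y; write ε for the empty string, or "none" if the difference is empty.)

The string xxyx is accepted by M but not by N.
No shorter string lies in the difference, and xxyx is the lexicographically first length-4 string in L(M) \ L(N).

xxyx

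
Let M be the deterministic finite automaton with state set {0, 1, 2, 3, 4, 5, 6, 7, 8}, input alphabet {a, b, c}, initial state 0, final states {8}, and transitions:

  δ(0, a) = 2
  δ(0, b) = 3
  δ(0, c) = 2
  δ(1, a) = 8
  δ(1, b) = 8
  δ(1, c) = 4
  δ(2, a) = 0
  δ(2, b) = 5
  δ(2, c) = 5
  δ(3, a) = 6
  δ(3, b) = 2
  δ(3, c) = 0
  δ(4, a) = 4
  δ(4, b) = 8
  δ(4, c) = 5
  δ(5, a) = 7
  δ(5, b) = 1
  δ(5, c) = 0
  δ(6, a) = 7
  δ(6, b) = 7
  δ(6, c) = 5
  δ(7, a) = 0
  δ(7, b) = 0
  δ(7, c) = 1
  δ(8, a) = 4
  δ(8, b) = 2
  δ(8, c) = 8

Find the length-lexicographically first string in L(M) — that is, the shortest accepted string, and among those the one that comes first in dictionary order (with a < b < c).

A breadth-first search from 0 reaches an accepting state first via the path 0 → 2 → 5 → 1 → 8 on input abba.
No string of length < 4 is accepted (BFS exhausts all shorter strings without reaching an accepting state), and abba is the lexicographically least accepting string of length 4.

abba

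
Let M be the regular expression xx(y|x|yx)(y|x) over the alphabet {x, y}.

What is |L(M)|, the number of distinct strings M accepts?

6

The expression has no Kleene star, so L(M) is finite. Expanding the alternatives gives {xxxx, xxxy, xxyx, xxyy, xxyxx, xxyxy}.
That is 4 of length 4, 2 of length 5: 6 strings in all.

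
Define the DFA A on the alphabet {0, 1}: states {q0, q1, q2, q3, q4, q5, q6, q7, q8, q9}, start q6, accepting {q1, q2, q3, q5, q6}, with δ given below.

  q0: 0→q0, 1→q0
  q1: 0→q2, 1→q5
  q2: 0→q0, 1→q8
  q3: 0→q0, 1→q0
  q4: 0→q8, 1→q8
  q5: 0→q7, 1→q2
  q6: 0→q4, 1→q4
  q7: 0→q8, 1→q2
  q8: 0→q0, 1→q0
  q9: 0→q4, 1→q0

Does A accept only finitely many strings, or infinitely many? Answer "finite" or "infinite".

The useful states (reachable from q6 and able to reach an accepting state) are {q6}.
Restricted to these states the transition graph has no cycle, so every accepting path has bounded length and L is finite.

finite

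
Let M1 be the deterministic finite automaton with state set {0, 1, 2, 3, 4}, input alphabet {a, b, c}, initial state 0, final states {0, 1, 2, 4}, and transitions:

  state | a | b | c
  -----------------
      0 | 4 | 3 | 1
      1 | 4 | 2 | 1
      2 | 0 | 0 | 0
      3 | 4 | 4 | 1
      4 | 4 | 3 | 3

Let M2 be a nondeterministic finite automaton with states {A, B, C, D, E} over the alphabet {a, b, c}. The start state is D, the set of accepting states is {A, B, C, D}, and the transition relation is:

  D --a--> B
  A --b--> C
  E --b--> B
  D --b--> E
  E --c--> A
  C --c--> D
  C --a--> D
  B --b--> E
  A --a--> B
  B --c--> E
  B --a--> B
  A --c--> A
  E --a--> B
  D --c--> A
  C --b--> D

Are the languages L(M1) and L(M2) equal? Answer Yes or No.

Yes

Exploring the product automaton M1 × M2 from the start pair (0, D), following both machines on each input symbol, reaches 5 state pairs: (0, D), (4, B), (3, E), (1, A), (2, C).
M1 accepts in {0, 1, 2, 4} and M2 accepts in {A, B, C, D}. In every reachable pair the two components are either both accepting — (0, D), (4, B), (1, A), (2, C) — or both non-accepting, so no string is accepted by exactly one of the machines: L(M1) \ L(M2) and L(M2) \ L(M1) are both empty.
Hence every string is accepted by M1 iff it is accepted by M2, and the two languages coincide.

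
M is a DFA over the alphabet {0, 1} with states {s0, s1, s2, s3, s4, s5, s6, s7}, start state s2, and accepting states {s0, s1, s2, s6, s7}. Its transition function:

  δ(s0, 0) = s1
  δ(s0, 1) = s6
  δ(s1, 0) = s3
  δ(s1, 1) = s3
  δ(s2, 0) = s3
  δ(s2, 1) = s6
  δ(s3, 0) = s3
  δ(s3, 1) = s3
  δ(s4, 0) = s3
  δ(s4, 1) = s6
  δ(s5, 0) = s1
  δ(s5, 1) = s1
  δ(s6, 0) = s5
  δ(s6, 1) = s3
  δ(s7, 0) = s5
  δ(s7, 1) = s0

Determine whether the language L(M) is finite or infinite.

finite

The useful states (reachable from s2 and able to reach an accepting state) are {s1, s2, s5, s6}.
Restricted to these states the transition graph has no cycle, so every accepting path has bounded length and L is finite.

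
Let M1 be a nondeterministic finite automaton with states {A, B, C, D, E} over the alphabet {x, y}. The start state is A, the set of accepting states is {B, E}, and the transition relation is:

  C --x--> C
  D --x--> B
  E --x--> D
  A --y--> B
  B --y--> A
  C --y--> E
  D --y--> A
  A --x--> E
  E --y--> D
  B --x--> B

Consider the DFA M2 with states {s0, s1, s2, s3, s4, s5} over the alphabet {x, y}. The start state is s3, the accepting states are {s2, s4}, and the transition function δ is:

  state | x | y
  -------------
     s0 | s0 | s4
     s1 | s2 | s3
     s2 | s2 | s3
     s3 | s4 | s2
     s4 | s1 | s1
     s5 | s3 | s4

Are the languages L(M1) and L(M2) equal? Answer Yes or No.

Yes

Exploring the product automaton M1 × M2 from the start pair (A, s3), following both machines on each input symbol, reaches 4 state pairs: (A, s3), (E, s4), (B, s2), (D, s1).
M1 accepts in {B, E} and M2 accepts in {s2, s4}. In every reachable pair the two components are either both accepting — (E, s4), (B, s2) — or both non-accepting, so no string is accepted by exactly one of the machines: L(M1) \ L(M2) and L(M2) \ L(M1) are both empty.
Hence every string is accepted by M1 iff it is accepted by M2, and the two languages coincide.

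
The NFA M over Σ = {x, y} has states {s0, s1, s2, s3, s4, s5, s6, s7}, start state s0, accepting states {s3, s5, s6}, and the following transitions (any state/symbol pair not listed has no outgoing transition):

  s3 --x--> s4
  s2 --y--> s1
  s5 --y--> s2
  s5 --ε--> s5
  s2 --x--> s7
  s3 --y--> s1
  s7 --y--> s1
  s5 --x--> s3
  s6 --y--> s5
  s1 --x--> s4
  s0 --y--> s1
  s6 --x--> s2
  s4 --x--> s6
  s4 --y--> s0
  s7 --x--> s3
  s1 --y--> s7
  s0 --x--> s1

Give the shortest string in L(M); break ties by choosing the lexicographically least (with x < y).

A breadth-first search from s0 reaches an accepting state first via the path s0 → s1 → s4 → s6 on input xxx.
No string of length < 3 is accepted (BFS exhausts all shorter strings without reaching an accepting state), and xxx is the lexicographically least accepting string of length 3.

xxx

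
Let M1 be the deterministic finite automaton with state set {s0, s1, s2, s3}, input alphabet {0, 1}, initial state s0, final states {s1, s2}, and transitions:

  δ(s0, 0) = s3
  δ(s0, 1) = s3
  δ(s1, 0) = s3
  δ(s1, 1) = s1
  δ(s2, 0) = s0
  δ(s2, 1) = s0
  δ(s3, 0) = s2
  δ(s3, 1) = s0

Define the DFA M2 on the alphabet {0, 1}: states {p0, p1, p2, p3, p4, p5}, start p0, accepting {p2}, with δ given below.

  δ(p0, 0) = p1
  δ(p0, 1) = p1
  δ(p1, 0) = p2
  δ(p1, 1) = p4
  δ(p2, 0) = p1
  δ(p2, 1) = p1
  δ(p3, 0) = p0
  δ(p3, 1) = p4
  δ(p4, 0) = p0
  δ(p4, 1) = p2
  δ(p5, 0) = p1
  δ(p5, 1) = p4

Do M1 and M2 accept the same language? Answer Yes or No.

No

The string 0100 is accepted by M1 but rejected by M2.
So L(M1) ≠ L(M2).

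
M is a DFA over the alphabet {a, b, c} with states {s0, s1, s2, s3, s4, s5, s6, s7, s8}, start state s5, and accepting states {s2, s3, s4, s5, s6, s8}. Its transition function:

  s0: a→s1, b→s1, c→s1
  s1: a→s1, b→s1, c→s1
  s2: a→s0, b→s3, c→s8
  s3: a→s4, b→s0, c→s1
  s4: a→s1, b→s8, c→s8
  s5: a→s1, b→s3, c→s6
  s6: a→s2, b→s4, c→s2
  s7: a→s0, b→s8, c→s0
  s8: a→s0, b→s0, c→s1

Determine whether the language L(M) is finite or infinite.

finite

The useful states (reachable from s5 and able to reach an accepting state) are {s2, s3, s4, s5, s6, s8}.
Restricted to these states the transition graph has no cycle, so every accepting path has bounded length and L is finite.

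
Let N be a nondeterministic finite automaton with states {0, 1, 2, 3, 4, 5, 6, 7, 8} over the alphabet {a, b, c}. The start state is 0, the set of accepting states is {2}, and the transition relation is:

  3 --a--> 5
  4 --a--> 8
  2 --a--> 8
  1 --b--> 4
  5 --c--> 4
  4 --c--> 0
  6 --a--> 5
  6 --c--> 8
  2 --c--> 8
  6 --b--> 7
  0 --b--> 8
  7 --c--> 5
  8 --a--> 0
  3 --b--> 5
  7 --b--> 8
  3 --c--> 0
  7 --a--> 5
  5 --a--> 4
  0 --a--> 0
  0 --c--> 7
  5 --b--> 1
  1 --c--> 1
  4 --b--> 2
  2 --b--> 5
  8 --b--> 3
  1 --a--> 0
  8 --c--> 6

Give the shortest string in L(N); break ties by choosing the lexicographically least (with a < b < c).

A breadth-first search from 0 reaches an accepting state first via the path 0 → 7 → 5 → 4 → 2 on input caab.
No string of length < 4 is accepted (BFS exhausts all shorter strings without reaching an accepting state), and caab is the lexicographically least accepting string of length 4.

caab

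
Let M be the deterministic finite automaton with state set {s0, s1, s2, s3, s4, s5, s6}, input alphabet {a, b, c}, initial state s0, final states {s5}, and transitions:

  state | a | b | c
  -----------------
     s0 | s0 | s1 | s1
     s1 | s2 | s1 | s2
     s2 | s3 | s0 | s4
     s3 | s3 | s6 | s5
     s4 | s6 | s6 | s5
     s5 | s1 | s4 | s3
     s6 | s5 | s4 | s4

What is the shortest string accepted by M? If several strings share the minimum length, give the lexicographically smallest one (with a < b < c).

A breadth-first search from s0 reaches an accepting state first via the path s0 → s1 → s2 → s3 → s5 on input baac.
No string of length < 4 is accepted (BFS exhausts all shorter strings without reaching an accepting state), and baac is the lexicographically least accepting string of length 4.

baac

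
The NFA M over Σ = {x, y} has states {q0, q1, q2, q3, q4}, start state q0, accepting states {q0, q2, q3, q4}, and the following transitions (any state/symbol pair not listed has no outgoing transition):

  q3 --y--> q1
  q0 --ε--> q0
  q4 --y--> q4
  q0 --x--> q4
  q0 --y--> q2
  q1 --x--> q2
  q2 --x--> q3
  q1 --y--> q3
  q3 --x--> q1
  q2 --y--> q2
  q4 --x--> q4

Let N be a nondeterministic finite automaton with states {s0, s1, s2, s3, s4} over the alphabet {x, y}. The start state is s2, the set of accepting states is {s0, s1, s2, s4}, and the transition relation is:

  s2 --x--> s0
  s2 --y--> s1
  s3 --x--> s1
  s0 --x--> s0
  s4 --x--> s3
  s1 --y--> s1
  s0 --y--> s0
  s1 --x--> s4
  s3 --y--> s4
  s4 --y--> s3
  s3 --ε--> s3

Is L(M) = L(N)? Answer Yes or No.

Yes

Exploring the product automaton M × N from the start pair (q0, s2), following both machines on each input symbol, reaches 5 state pairs: (q0, s2), (q4, s0), (q2, s1), (q3, s4), (q1, s3).
M accepts in {q0, q2, q3, q4} and N accepts in {s0, s1, s2, s4}. In every reachable pair the two components are either both accepting — (q0, s2), (q4, s0), (q2, s1), (q3, s4) — or both non-accepting, so no string is accepted by exactly one of the machines: L(M) \ L(N) and L(N) \ L(M) are both empty.
Hence every string is accepted by M iff it is accepted by N, and the two languages coincide.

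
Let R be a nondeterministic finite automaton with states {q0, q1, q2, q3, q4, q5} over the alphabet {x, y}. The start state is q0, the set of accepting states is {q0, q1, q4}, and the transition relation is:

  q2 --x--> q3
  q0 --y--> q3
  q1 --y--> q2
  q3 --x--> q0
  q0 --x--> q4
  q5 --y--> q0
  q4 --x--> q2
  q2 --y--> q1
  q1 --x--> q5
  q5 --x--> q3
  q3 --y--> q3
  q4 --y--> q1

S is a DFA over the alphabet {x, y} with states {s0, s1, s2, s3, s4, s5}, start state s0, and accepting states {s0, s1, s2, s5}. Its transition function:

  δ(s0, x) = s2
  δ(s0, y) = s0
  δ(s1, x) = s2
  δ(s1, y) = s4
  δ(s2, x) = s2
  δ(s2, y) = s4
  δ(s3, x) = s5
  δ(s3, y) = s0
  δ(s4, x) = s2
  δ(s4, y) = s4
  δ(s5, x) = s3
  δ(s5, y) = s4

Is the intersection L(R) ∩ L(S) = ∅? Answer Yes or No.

No

The empty string ε is accepted by both R and S.
Hence L(R) ∩ L(S) ≠ ∅.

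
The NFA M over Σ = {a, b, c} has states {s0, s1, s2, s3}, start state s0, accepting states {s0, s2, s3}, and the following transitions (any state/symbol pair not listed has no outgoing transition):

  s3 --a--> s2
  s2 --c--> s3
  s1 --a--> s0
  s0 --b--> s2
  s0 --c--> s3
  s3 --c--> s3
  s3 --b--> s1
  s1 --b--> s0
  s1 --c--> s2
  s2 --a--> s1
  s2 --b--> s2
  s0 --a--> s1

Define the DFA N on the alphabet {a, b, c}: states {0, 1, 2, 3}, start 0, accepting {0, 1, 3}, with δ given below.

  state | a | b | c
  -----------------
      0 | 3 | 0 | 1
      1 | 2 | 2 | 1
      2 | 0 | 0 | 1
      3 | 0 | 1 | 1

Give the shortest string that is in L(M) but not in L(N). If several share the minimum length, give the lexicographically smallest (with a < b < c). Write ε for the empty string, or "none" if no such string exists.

ca

The string ca is accepted by M but not by N.
No shorter string lies in the difference, and ca is the lexicographically first length-2 string in L(M) \ L(N).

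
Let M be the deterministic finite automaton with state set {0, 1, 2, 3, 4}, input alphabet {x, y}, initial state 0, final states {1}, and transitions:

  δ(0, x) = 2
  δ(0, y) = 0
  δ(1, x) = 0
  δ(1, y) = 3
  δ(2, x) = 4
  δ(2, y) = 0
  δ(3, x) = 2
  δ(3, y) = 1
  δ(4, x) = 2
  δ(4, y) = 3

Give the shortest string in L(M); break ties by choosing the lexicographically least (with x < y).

A breadth-first search from 0 reaches an accepting state first via the path 0 → 2 → 4 → 3 → 1 on input xxyy.
No string of length < 4 is accepted (BFS exhausts all shorter strings without reaching an accepting state), and xxyy is the lexicographically least accepting string of length 4.

xxyy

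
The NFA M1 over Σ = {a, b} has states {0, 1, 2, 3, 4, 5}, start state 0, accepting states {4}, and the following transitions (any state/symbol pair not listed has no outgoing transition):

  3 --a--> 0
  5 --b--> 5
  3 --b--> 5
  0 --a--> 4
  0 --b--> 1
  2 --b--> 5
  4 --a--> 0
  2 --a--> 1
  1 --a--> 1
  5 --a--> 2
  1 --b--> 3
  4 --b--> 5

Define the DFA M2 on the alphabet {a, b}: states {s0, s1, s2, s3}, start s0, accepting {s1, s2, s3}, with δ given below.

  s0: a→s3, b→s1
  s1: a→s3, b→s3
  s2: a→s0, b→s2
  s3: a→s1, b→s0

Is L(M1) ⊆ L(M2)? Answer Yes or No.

Yes

Exploring the product automaton M1 × M2 from the start pair (0, s0), following both machines on each input symbol, reaches 16 state pairs: (0, s0), (4, s3), (1, s1), (0, s1), (5, s0), (1, s3), (3, s3), (2, s3), (5, s1), (3, s0), (5, s3), (0, s3), (2, s1), (4, s1), (1, s0), (3, s1).
M1 accepts in {4} and M2 accepts in {s1, s2, s3}. The reachable pairs whose M1-component is accepting are (4, s3), (4, s1); in each of them the M2-component is accepting too, so the product for L(M1) \ L(M2) (M1-component accepting, M2-component rejecting) has no reachable accepting pair and the difference is empty.
Hence every string in L(M1) is also in L(M2).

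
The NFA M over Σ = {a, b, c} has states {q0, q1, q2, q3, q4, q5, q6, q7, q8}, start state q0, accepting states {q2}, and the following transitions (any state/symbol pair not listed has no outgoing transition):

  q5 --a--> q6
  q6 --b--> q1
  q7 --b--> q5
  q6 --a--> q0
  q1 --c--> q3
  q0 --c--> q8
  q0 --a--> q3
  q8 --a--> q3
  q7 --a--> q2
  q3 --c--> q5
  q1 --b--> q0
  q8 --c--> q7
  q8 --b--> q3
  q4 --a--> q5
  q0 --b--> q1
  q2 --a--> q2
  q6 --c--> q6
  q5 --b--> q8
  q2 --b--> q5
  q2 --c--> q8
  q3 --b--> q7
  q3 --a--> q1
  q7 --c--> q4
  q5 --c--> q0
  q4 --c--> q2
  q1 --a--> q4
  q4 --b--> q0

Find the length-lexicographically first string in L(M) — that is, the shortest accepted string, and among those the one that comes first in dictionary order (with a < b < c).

A breadth-first search from q0 reaches an accepting state first via the path q0 → q3 → q7 → q2 on input aba.
No string of length < 3 is accepted (BFS exhausts all shorter strings without reaching an accepting state), and aba is the lexicographically least accepting string of length 3.

aba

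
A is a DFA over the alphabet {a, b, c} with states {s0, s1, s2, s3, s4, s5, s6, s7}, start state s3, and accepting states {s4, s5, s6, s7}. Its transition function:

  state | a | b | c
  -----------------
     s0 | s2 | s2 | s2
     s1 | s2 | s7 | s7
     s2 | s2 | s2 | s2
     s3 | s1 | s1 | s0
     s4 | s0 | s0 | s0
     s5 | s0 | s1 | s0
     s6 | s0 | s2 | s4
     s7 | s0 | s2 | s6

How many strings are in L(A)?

The useful subgraph on states {s1, s3, s4, s6, s7} is acyclic, so L(A) is finite; the longest accepting path visits 5 useful states, giving maximum string length 4.
Counting accepting paths from s3 by length: 4 of length 2, 4 of length 3, 4 of length 4. Total 12.

12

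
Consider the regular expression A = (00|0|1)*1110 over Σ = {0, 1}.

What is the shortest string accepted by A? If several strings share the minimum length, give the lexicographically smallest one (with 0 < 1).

By inspection of the expression, no string of length less than 4 matches, and 1110 is the lexicographically first match of length 4.

1110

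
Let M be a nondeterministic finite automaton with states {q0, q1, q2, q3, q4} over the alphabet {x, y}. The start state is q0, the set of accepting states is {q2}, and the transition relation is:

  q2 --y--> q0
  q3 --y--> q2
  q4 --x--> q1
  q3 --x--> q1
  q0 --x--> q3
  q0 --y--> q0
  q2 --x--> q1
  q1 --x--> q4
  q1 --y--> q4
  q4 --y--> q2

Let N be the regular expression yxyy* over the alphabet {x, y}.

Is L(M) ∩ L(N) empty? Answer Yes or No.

No

The string yxy is accepted by both M and N.
Hence L(M) ∩ L(N) ≠ ∅.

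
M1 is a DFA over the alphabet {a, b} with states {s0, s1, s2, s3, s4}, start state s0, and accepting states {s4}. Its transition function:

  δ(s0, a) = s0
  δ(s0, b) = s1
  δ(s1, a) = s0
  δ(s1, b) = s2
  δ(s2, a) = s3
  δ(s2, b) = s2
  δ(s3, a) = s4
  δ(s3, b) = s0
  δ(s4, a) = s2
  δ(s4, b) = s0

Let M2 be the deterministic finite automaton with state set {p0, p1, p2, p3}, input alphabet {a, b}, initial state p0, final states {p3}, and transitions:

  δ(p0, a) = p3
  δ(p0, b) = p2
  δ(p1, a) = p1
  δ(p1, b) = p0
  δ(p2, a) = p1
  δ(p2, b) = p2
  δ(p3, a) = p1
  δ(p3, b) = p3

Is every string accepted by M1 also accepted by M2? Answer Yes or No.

The string bbaa is in L(M1) but not in L(M2).
So L(M1) ⊄ L(M2).

No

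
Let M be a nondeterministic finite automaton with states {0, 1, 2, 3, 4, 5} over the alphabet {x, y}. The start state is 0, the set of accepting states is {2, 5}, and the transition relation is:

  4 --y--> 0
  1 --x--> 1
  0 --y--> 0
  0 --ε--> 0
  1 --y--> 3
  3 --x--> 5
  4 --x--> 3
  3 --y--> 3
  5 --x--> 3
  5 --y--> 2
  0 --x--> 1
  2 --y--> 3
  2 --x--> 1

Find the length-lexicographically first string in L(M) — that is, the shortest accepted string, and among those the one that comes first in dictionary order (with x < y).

A breadth-first search from 0 reaches an accepting state first via the path 0 → 1 → 3 → 5 on input xyx.
No string of length < 3 is accepted (BFS exhausts all shorter strings without reaching an accepting state), and xyx is the lexicographically least accepting string of length 3.

xyx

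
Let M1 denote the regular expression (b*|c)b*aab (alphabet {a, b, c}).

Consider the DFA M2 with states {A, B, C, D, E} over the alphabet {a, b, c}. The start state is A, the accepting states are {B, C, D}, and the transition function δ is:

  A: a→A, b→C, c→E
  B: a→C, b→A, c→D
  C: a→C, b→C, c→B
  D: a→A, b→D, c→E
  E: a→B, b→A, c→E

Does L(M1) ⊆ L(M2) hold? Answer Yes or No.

Yes

Converting the expression M1 to a DFA (subset construction, then merging equivalent states) gives the minimal DFA with states {r0, r1, r2, r3, r4, r5}, start state r0, accepting states {r5} and transitions r0: a→r1, b→r2, c→r2; r1: a→r3, b→r4, c→r4; r2: a→r1, b→r2, c→r4; r3: a→r4, b→r5, c→r4; r4: a→r4, b→r4, c→r4; r5: a→r4, b→r4, c→r4.
Exploring the product automaton M1 × M2 from the start pair (r0, A), following both machines on each input symbol, reaches 15 state pairs: (r0, A), (r1, A), (r2, C), (r2, E), (r3, A), (r4, C), (r4, E), (r1, C), (r4, B), (r1, B), (r2, A), (r4, A), (r5, C), (r3, C), (r4, D).
M1 accepts in {r5} and M2 accepts in {B, C, D}. The reachable pairs whose M1-component is accepting are (r5, C); in each of them the M2-component is accepting too, so the product for L(M1) \ L(M2) (M1-component accepting, M2-component rejecting) has no reachable accepting pair and the difference is empty.
Hence every string in L(M1) is also in L(M2).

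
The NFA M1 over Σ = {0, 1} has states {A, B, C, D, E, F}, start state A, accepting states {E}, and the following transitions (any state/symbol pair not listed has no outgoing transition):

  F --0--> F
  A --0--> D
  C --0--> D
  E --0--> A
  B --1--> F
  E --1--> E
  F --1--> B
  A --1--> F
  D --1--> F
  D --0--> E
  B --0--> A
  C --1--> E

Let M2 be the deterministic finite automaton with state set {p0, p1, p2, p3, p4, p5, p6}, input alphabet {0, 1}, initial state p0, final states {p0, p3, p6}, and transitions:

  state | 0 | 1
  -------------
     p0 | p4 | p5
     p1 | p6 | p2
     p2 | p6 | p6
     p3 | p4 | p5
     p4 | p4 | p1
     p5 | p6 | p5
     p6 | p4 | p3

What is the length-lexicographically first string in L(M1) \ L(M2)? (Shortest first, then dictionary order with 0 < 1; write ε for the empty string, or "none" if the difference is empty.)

The string 00 is accepted by M1 but not by M2.
No shorter string lies in the difference, and 00 is the lexicographically first length-2 string in L(M1) \ L(M2).

00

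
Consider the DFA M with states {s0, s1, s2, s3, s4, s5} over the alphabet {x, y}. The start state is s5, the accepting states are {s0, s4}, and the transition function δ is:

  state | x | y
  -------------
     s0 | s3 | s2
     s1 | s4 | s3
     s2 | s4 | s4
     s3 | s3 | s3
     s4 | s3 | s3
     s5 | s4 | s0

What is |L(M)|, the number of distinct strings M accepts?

The useful subgraph on states {s0, s2, s4, s5} is acyclic, so L(M) is finite; the longest accepting path visits 4 useful states, giving maximum string length 3.
Counting accepting paths from s5 by length: 2 of length 1, 2 of length 3. Total 4.

4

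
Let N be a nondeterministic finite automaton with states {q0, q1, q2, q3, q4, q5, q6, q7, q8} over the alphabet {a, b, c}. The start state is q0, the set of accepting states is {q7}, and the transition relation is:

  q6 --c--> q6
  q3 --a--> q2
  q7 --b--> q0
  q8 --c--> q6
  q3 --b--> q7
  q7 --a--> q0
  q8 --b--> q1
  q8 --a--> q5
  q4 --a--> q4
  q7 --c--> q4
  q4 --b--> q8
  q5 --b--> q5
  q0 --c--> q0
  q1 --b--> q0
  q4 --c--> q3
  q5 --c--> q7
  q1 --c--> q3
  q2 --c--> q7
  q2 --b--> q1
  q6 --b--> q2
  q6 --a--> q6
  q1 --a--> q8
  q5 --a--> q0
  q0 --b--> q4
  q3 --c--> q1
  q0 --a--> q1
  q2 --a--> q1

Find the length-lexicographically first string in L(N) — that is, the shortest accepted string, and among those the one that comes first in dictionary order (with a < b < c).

acb

A breadth-first search from q0 reaches an accepting state first via the path q0 → q1 → q3 → q7 on input acb.
No string of length < 3 is accepted (BFS exhausts all shorter strings without reaching an accepting state), and acb is the lexicographically least accepting string of length 3.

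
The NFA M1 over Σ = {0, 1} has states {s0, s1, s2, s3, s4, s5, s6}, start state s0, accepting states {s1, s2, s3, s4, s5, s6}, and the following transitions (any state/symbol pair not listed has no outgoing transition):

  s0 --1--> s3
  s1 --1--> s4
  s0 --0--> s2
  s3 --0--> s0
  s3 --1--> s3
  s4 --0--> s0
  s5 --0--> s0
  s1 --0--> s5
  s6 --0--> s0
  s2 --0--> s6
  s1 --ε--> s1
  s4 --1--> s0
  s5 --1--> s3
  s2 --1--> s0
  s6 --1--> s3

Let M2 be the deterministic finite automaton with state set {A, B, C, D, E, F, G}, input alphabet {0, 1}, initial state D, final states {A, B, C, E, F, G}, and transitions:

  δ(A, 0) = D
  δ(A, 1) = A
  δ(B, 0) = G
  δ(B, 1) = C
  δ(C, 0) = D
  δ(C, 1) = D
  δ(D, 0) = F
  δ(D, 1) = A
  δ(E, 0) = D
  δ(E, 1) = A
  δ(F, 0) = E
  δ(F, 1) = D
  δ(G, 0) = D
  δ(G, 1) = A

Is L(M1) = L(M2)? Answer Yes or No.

Exploring the product automaton M1 × M2 from the start pair (s0, D), following both machines on each input symbol, reaches 4 state pairs: (s0, D), (s2, F), (s3, A), (s6, E).
M1 accepts in {s1, s2, s3, s4, s5, s6} and M2 accepts in {A, B, C, E, F, G}. In every reachable pair the two components are either both accepting — (s2, F), (s3, A), (s6, E) — or both non-accepting, so no string is accepted by exactly one of the machines: L(M1) \ L(M2) and L(M2) \ L(M1) are both empty.
Hence every string is accepted by M1 iff it is accepted by M2, and the two languages coincide.

Yes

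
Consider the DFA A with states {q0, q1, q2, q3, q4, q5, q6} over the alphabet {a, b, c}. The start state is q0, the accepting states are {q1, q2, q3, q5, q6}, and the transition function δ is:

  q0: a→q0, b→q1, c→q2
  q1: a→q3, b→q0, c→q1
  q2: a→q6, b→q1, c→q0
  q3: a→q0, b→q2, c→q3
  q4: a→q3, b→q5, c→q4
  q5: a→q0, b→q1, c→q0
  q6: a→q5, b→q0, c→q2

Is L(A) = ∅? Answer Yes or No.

No

The string b is accepted: the run q0 → q1 ends in the accepting state q1.
Since at least one string is accepted, L(A) is not empty.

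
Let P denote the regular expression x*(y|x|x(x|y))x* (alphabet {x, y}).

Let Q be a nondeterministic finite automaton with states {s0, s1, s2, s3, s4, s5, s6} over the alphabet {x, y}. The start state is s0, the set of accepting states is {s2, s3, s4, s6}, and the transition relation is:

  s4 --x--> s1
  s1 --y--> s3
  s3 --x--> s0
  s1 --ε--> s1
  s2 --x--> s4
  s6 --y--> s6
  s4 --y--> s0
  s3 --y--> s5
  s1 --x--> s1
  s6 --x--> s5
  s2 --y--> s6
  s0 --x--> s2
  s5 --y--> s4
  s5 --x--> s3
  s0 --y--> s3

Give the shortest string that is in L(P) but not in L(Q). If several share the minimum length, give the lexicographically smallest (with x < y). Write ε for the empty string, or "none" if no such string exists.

yx

The string yx is accepted by P but not by Q.
No shorter string lies in the difference, and yx is the lexicographically first length-2 string in L(P) \ L(Q).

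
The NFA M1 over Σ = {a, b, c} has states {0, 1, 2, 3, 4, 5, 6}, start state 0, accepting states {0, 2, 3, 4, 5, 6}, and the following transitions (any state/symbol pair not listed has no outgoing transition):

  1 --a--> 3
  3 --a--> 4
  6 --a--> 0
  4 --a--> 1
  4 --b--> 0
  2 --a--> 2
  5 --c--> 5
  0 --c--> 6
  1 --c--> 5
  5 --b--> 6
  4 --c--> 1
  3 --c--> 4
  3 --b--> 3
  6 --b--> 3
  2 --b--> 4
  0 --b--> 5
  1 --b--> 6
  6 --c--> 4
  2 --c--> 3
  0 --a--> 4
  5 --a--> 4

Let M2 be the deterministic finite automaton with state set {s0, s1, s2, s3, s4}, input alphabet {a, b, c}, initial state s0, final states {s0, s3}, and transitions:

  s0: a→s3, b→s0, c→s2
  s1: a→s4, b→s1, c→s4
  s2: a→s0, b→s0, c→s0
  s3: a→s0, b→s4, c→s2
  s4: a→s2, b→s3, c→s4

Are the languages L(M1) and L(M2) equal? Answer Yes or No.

No

The string c is accepted by M1 but rejected by M2.
So L(M1) ≠ L(M2).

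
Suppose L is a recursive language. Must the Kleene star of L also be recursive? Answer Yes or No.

Yes

For an input w of length n, decide by dynamic programming over positions 0..n whether w factors into blocks from L, calling the decider for L on each of the O(n²) substrings; every call halts, so this decides L*.
So the recursive languages are closed under Kleene star.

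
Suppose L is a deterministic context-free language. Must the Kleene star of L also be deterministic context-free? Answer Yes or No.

No

L = {c aⁿbⁿ : n≥0} ∪ {cc aⁿb²ⁿ : n≥0} is a DCFL (the number of leading c's fixes which ratio the DPDA checks), but L* is not. Every word of L starts with c, so in a factorisation of the string cc aⁱbʲ (i≥1) into words of L each factor begins at one of the two c's: either the whole string is a single word of L (forcing j = 2i), or it splits as c · (c aⁱbʲ) with c ∈ L (take n = 0) and c aⁱbʲ ∈ L (forcing j = i). Thus L* ∩ cca⁺b* = {cc aⁿbⁿ : n≥1} ∪ {cc aⁿb²ⁿ : n≥1}. A DPDA for L* would give one for this intersection with a regular set, and, started from its configuration after reading cc, one for {aⁿbⁿ : n≥1} ∪ {aⁿb²ⁿ : n≥1}, which no deterministic PDA accepts (a DPDA for it would have a single run on aⁿb²ⁿ, accepting after the prefix aⁿbⁿ and accepting again after n more b's; an ordinary PDA that simulates it on a's and b's and, at any moment when it is accepting, may switch to reading only a fresh letter d while feeding each d to the simulation as a b, would accept aⁱbʲdᵏ (k≥1) exactly when both aⁱbʲ and aⁱbʲ⁺ᵏ are in the language, i.e. its language intersected with the regular set a*b*d⁺ would be exactly {aⁿbⁿdⁿ : n≥1} — impossible, since context-free languages are closed under intersection with regular sets and {aⁿbⁿdⁿ} is not context-free). So L* is not a DCFL.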